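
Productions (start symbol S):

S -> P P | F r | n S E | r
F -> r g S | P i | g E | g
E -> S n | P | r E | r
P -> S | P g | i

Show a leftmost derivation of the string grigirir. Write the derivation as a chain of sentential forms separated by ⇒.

S ⇒ Fr   [S -> F r]
Fr ⇒ gEr   [F -> g E]
gEr ⇒ grEr   [E -> r E]
grEr ⇒ grPr   [E -> P]
grPr ⇒ grSr   [P -> S]
grSr ⇒ grPPr   [S -> P P]
grPPr ⇒ grSPr   [P -> S]
grSPr ⇒ grFrPr   [S -> F r]
grFrPr ⇒ grPirPr   [F -> P i]
grPirPr ⇒ grPgirPr   [P -> P g]
grPgirPr ⇒ grigirPr   [P -> i]
grigirPr ⇒ grigirir   [P -> i]

S⇒Fr⇒gEr⇒grEr⇒grPr⇒grSr⇒grPPr⇒grSPr⇒grFrPr⇒grPirPr⇒grPgirPr⇒grigirPr⇒grigirir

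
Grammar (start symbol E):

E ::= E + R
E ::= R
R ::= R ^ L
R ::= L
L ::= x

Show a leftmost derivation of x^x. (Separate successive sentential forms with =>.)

E => R => R^L => L^L => x^L => x^x

E => R   [E ::= R]
R => R^L   [R ::= R ^ L]
R^L => L^L   [R ::= L]
L^L => x^L   [L ::= x]
x^L => x^x   [L ::= x]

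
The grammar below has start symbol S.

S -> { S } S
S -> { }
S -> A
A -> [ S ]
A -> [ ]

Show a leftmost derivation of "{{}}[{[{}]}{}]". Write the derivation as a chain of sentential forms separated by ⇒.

S ⇒ {S}S ⇒ {{}}S ⇒ {{}}A ⇒ {{}}[S] ⇒ {{}}[{S}S] ⇒ {{}}[{A}S] ⇒ {{}}[{[S]}S] ⇒ {{}}[{[{}]}S] ⇒ {{}}[{[{}]}{}]

S ⇒ {S}S   [S -> { S } S]
{S}S ⇒ {{}}S   [S -> { }]
{{}}S ⇒ {{}}A   [S -> A]
{{}}A ⇒ {{}}[S]   [A -> [ S ]]
{{}}[S] ⇒ {{}}[{S}S]   [S -> { S } S]
{{}}[{S}S] ⇒ {{}}[{A}S]   [S -> A]
{{}}[{A}S] ⇒ {{}}[{[S]}S]   [A -> [ S ]]
{{}}[{[S]}S] ⇒ {{}}[{[{}]}S]   [S -> { }]
{{}}[{[{}]}S] ⇒ {{}}[{[{}]}{}]   [S -> { }]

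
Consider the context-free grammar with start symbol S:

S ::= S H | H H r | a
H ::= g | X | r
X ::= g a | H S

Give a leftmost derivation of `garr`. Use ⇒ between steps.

S ⇒ HHr ⇒ XHr ⇒ gaHr ⇒ garr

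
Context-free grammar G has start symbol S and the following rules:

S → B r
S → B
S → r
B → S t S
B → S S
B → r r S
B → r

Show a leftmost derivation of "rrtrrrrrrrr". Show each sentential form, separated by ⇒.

S ⇒ Br ⇒ SSr ⇒ BrSr ⇒ StSrSr ⇒ BtSrSr ⇒ SStSrSr ⇒ rStSrSr ⇒ rrtSrSr ⇒ rrtBrSr ⇒ rrtrrSrSr ⇒ rrtrrBrSr ⇒ rrtrrrrSrSr ⇒ rrtrrrrrrSr ⇒ rrtrrrrrrrr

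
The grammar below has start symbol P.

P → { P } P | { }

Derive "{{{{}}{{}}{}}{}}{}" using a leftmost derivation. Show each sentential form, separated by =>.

P=>{P}P=>{{P}P}P=>{{{P}P}P}P=>{{{{}}P}P}P=>{{{{}}{P}P}P}P=>{{{{}}{{}}P}P}P=>{{{{}}{{}}{}}P}P=>{{{{}}{{}}{}}{}}P=>{{{{}}{{}}{}}{}}{}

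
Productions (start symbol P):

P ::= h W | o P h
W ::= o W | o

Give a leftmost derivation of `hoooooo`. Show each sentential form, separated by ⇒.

P ⇒ hW   [P ::= h W]
hW ⇒ hoW   [W ::= o W]
hoW ⇒ hooW   [W ::= o W]
hooW ⇒ hoooW   [W ::= o W]
hoooW ⇒ hooooW   [W ::= o W]
hooooW ⇒ hoooooW   [W ::= o W]
hoooooW ⇒ hoooooo   [W ::= o]

P ⇒ hW ⇒ hoW ⇒ hooW ⇒ hoooW ⇒ hooooW ⇒ hoooooW ⇒ hoooooo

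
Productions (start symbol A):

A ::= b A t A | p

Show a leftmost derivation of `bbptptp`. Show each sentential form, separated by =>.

A => bAtA => bbAtAtA => bbptAtA => bbptptA => bbptptp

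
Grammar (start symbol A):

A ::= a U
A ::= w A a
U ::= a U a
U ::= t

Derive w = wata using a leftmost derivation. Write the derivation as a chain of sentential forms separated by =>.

A => wAa => waUa => wata

A => wAa   [A ::= w A a]
wAa => waUa   [A ::= a U]
waUa => wata   [U ::= t]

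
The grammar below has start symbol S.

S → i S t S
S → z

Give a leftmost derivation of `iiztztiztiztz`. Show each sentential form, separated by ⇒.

S⇒iStS⇒iiStStS⇒iiztStS⇒iiztztS⇒iiztztiStS⇒iiztztiztS⇒iiztztiztiStS⇒iiztztiztiztS⇒iiztztiztiztz

S ⇒ iStS   [S → i S t S]
iStS ⇒ iiStStS   [S → i S t S]
iiStStS ⇒ iiztStS   [S → z]
iiztStS ⇒ iiztztS   [S → z]
iiztztS ⇒ iiztztiStS   [S → i S t S]
iiztztiStS ⇒ iiztztiztS   [S → z]
iiztztiztS ⇒ iiztztiztiStS   [S → i S t S]
iiztztiztiStS ⇒ iiztztiztiztS   [S → z]
iiztztiztiztS ⇒ iiztztiztiztz   [S → z]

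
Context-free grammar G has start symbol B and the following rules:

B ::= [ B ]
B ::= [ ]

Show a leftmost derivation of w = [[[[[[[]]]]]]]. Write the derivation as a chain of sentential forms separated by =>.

B => [B] => [[B]] => [[[B]]] => [[[[B]]]] => [[[[[B]]]]] => [[[[[[B]]]]]] => [[[[[[[]]]]]]]

B => [B]   [B ::= [ B ]]
[B] => [[B]]   [B ::= [ B ]]
[[B]] => [[[B]]]   [B ::= [ B ]]
[[[B]]] => [[[[B]]]]   [B ::= [ B ]]
[[[[B]]]] => [[[[[B]]]]]   [B ::= [ B ]]
[[[[[B]]]]] => [[[[[[B]]]]]]   [B ::= [ B ]]
[[[[[[B]]]]]] => [[[[[[[]]]]]]]   [B ::= [ ]]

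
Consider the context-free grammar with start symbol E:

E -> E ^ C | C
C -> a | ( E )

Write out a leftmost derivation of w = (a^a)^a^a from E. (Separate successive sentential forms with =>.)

E => E^C   [E -> E ^ C]
E^C => E^C^C   [E -> E ^ C]
E^C^C => C^C^C   [E -> C]
C^C^C => (E)^C^C   [C -> ( E )]
(E)^C^C => (E^C)^C^C   [E -> E ^ C]
(E^C)^C^C => (C^C)^C^C   [E -> C]
(C^C)^C^C => (a^C)^C^C   [C -> a]
(a^C)^C^C => (a^a)^C^C   [C -> a]
(a^a)^C^C => (a^a)^a^C   [C -> a]
(a^a)^a^C => (a^a)^a^a   [C -> a]

E => E^C => E^C^C => C^C^C => (E)^C^C => (E^C)^C^C => (C^C)^C^C => (a^C)^C^C => (a^a)^C^C => (a^a)^a^C => (a^a)^a^a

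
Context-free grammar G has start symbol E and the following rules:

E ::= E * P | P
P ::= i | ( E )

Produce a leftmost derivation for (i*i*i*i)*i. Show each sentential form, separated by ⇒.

E⇒E*P⇒P*P⇒(E)*P⇒(E*P)*P⇒(E*P*P)*P⇒(E*P*P*P)*P⇒(P*P*P*P)*P⇒(i*P*P*P)*P⇒(i*i*P*P)*P⇒(i*i*i*P)*P⇒(i*i*i*i)*P⇒(i*i*i*i)*i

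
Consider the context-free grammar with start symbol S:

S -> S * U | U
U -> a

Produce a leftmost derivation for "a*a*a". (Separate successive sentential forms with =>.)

S => S*U => S*U*U => U*U*U => a*U*U => a*a*U => a*a*a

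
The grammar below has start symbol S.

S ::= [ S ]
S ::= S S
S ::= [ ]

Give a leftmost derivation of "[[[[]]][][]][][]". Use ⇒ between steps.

S ⇒ SS   [S ::= S S]
SS ⇒ [S]S   [S ::= [ S ]]
[S]S ⇒ [SS]S   [S ::= S S]
[SS]S ⇒ [SSS]S   [S ::= S S]
[SSS]S ⇒ [[S]SS]S   [S ::= [ S ]]
[[S]SS]S ⇒ [[[S]]SS]S   [S ::= [ S ]]
[[[S]]SS]S ⇒ [[[[]]]SS]S   [S ::= [ ]]
[[[[]]]SS]S ⇒ [[[[]]][]S]S   [S ::= [ ]]
[[[[]]][]S]S ⇒ [[[[]]][][]]S   [S ::= [ ]]
[[[[]]][][]]S ⇒ [[[[]]][][]]SS   [S ::= S S]
[[[[]]][][]]SS ⇒ [[[[]]][][]][]S   [S ::= [ ]]
[[[[]]][][]][]S ⇒ [[[[]]][][]][][]   [S ::= [ ]]

S ⇒ SS ⇒ [S]S ⇒ [SS]S ⇒ [SSS]S ⇒ [[S]SS]S ⇒ [[[S]]SS]S ⇒ [[[[]]]SS]S ⇒ [[[[]]][]S]S ⇒ [[[[]]][][]]S ⇒ [[[[]]][][]]SS ⇒ [[[[]]][][]][]S ⇒ [[[[]]][][]][][]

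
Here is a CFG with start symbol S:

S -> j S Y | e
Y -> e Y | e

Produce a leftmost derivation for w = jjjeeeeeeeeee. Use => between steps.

S=>jSY=>jjSYY=>jjjSYYY=>jjjeYYY=>jjjeeYYY=>jjjeeeYY=>jjjeeeeY=>jjjeeeeeY=>jjjeeeeeeY=>jjjeeeeeeeY=>jjjeeeeeeeeY=>jjjeeeeeeeeeY=>jjjeeeeeeeeee

S => jSY   [S -> j S Y]
jSY => jjSYY   [S -> j S Y]
jjSYY => jjjSYYY   [S -> j S Y]
jjjSYYY => jjjeYYY   [S -> e]
jjjeYYY => jjjeeYYY   [Y -> e Y]
jjjeeYYY => jjjeeeYY   [Y -> e]
jjjeeeYY => jjjeeeeY   [Y -> e]
jjjeeeeY => jjjeeeeeY   [Y -> e Y]
jjjeeeeeY => jjjeeeeeeY   [Y -> e Y]
jjjeeeeeeY => jjjeeeeeeeY   [Y -> e Y]
jjjeeeeeeeY => jjjeeeeeeeeY   [Y -> e Y]
jjjeeeeeeeeY => jjjeeeeeeeeeY   [Y -> e Y]
jjjeeeeeeeeeY => jjjeeeeeeeeee   [Y -> e]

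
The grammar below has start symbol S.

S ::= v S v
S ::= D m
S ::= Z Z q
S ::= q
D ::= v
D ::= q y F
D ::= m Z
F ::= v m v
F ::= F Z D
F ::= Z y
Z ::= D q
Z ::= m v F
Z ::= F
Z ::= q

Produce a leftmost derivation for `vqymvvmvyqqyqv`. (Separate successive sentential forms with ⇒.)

S⇒vSv⇒vZZqv⇒vDqZqv⇒vqyFqZqv⇒vqyZyqZqv⇒vqymvFyqZqv⇒vqymvvmvyqZqv⇒vqymvvmvyqFqv⇒vqymvvmvyqZyqv⇒vqymvvmvyqqyqv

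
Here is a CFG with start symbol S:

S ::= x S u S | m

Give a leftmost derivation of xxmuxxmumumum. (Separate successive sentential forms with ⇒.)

S⇒xSuS⇒xxSuSuS⇒xxmuSuS⇒xxmuxSuSuS⇒xxmuxxSuSuSuS⇒xxmuxxmuSuSuS⇒xxmuxxmumuSuS⇒xxmuxxmumumuS⇒xxmuxxmumumum

S ⇒ xSuS   [S ::= x S u S]
xSuS ⇒ xxSuSuS   [S ::= x S u S]
xxSuSuS ⇒ xxmuSuS   [S ::= m]
xxmuSuS ⇒ xxmuxSuSuS   [S ::= x S u S]
xxmuxSuSuS ⇒ xxmuxxSuSuSuS   [S ::= x S u S]
xxmuxxSuSuSuS ⇒ xxmuxxmuSuSuS   [S ::= m]
xxmuxxmuSuSuS ⇒ xxmuxxmumuSuS   [S ::= m]
xxmuxxmumuSuS ⇒ xxmuxxmumumuS   [S ::= m]
xxmuxxmumumuS ⇒ xxmuxxmumumum   [S ::= m]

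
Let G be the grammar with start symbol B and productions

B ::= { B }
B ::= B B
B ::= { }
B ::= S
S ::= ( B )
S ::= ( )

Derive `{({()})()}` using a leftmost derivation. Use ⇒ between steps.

B ⇒ {B} ⇒ {BB} ⇒ {SB} ⇒ {(B)B} ⇒ {({B})B} ⇒ {({S})B} ⇒ {({()})B} ⇒ {({()})S} ⇒ {({()})()}

B ⇒ {B}   [B ::= { B }]
{B} ⇒ {BB}   [B ::= B B]
{BB} ⇒ {SB}   [B ::= S]
{SB} ⇒ {(B)B}   [S ::= ( B )]
{(B)B} ⇒ {({B})B}   [B ::= { B }]
{({B})B} ⇒ {({S})B}   [B ::= S]
{({S})B} ⇒ {({()})B}   [S ::= ( )]
{({()})B} ⇒ {({()})S}   [B ::= S]
{({()})S} ⇒ {({()})()}   [S ::= ( )]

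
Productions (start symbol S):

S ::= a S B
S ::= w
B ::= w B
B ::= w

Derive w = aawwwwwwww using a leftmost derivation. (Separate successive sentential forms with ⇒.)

S ⇒ aSB ⇒ aaSBB ⇒ aawBB ⇒ aawwB ⇒ aawwwB ⇒ aawwwwB ⇒ aawwwwwB ⇒ aawwwwwwB ⇒ aawwwwwwwB ⇒ aawwwwwwww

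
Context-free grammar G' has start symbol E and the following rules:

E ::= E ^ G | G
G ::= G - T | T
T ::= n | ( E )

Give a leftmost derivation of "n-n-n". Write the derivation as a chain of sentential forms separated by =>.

E => G => G-T => G-T-T => T-T-T => n-T-T => n-n-T => n-n-n

E => G   [E ::= G]
G => G-T   [G ::= G - T]
G-T => G-T-T   [G ::= G - T]
G-T-T => T-T-T   [G ::= T]
T-T-T => n-T-T   [T ::= n]
n-T-T => n-n-T   [T ::= n]
n-n-T => n-n-n   [T ::= n]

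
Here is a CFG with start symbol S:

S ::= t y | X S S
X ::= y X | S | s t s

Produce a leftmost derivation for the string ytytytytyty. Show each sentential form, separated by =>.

S => XSS   [S ::= X S S]
XSS => SSS   [X ::= S]
SSS => XSSSS   [S ::= X S S]
XSSSS => yXSSSS   [X ::= y X]
yXSSSS => ySSSSS   [X ::= S]
ySSSSS => ytySSSS   [S ::= t y]
ytySSSS => ytytySSS   [S ::= t y]
ytytySSS => ytytytySS   [S ::= t y]
ytytytySS => ytytytytyS   [S ::= t y]
ytytytytyS => ytytytytyty   [S ::= t y]

S => XSS => SSS => XSSSS => yXSSSS => ySSSSS => ytySSSS => ytytySSS => ytytytySS => ytytytytyS => ytytytytyty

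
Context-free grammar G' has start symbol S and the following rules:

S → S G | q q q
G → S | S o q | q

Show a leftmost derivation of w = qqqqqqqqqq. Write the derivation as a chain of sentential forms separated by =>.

S => SG => SGG => SGGG => qqqGGG => qqqqGG => qqqqSG => qqqqqqqG => qqqqqqqS => qqqqqqqqqq

S => SG   [S → S G]
SG => SGG   [S → S G]
SGG => SGGG   [S → S G]
SGGG => qqqGGG   [S → q q q]
qqqGGG => qqqqGG   [G → q]
qqqqGG => qqqqSG   [G → S]
qqqqSG => qqqqqqqG   [S → q q q]
qqqqqqqG => qqqqqqqS   [G → S]
qqqqqqqS => qqqqqqqqqq   [S → q q q]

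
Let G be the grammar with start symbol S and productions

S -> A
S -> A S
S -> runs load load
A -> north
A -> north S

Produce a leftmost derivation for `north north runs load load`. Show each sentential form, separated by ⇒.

S ⇒ A S   [S -> A S]
A S ⇒ north S S   [A -> north S]
north S S ⇒ north A S   [S -> A]
north A S ⇒ north north S   [A -> north]
north north S ⇒ north north runs load load   [S -> runs load load]

S ⇒ A S ⇒ north S S ⇒ north A S ⇒ north north S ⇒ north north runs load load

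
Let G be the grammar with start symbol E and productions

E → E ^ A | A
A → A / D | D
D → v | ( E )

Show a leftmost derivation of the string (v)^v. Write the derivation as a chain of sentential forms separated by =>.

E=>E^A=>A^A=>D^A=>(E)^A=>(A)^A=>(D)^A=>(v)^A=>(v)^D=>(v)^v

E => E^A   [E → E ^ A]
E^A => A^A   [E → A]
A^A => D^A   [A → D]
D^A => (E)^A   [D → ( E )]
(E)^A => (A)^A   [E → A]
(A)^A => (D)^A   [A → D]
(D)^A => (v)^A   [D → v]
(v)^A => (v)^D   [A → D]
(v)^D => (v)^v   [D → v]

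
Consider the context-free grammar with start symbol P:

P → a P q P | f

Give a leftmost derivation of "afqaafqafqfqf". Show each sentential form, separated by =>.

P => aPqP => afqP => afqaPqP => afqaaPqPqP => afqaafqPqP => afqaafqaPqPqP => afqaafqafqPqP => afqaafqafqfqP => afqaafqafqfqf

P => aPqP   [P → a P q P]
aPqP => afqP   [P → f]
afqP => afqaPqP   [P → a P q P]
afqaPqP => afqaaPqPqP   [P → a P q P]
afqaaPqPqP => afqaafqPqP   [P → f]
afqaafqPqP => afqaafqaPqPqP   [P → a P q P]
afqaafqaPqPqP => afqaafqafqPqP   [P → f]
afqaafqafqPqP => afqaafqafqfqP   [P → f]
afqaafqafqfqP => afqaafqafqfqf   [P → f]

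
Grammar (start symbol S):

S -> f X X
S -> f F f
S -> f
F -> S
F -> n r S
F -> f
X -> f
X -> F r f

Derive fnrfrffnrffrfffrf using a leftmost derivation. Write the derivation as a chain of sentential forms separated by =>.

S => fXX => fFrfX => fnrSrfX => fnrfrfX => fnrfrfFrf => fnrfrfSrf => fnrfrffFfrf => fnrfrffnrSfrf => fnrfrffnrfXXfrf => fnrfrffnrfFrfXfrf => fnrfrffnrffrfXfrf => fnrfrffnrffrfffrf

S => fXX   [S -> f X X]
fXX => fFrfX   [X -> F r f]
fFrfX => fnrSrfX   [F -> n r S]
fnrSrfX => fnrfrfX   [S -> f]
fnrfrfX => fnrfrfFrf   [X -> F r f]
fnrfrfFrf => fnrfrfSrf   [F -> S]
fnrfrfSrf => fnrfrffFfrf   [S -> f F f]
fnrfrffFfrf => fnrfrffnrSfrf   [F -> n r S]
fnrfrffnrSfrf => fnrfrffnrfXXfrf   [S -> f X X]
fnrfrffnrfXXfrf => fnrfrffnrfFrfXfrf   [X -> F r f]
fnrfrffnrfFrfXfrf => fnrfrffnrffrfXfrf   [F -> f]
fnrfrffnrffrfXfrf => fnrfrffnrffrfffrf   [X -> f]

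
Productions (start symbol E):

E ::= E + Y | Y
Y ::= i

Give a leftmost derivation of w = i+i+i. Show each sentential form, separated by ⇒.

E ⇒ E+Y   [E ::= E + Y]
E+Y ⇒ E+Y+Y   [E ::= E + Y]
E+Y+Y ⇒ Y+Y+Y   [E ::= Y]
Y+Y+Y ⇒ i+Y+Y   [Y ::= i]
i+Y+Y ⇒ i+i+Y   [Y ::= i]
i+i+Y ⇒ i+i+i   [Y ::= i]

E⇒E+Y⇒E+Y+Y⇒Y+Y+Y⇒i+Y+Y⇒i+i+Y⇒i+i+i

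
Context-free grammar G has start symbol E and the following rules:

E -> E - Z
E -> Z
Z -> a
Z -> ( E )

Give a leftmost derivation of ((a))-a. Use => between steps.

E => E-Z   [E -> E - Z]
E-Z => Z-Z   [E -> Z]
Z-Z => (E)-Z   [Z -> ( E )]
(E)-Z => (Z)-Z   [E -> Z]
(Z)-Z => ((E))-Z   [Z -> ( E )]
((E))-Z => ((Z))-Z   [E -> Z]
((Z))-Z => ((a))-Z   [Z -> a]
((a))-Z => ((a))-a   [Z -> a]

E=>E-Z=>Z-Z=>(E)-Z=>(Z)-Z=>((E))-Z=>((Z))-Z=>((a))-Z=>((a))-a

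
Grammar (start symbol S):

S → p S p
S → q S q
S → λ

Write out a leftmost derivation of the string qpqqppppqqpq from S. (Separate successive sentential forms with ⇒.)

S ⇒ qSq ⇒ qpSpq ⇒ qpqSqpq ⇒ qpqqSqqpq ⇒ qpqqpSpqqpq ⇒ qpqqppSppqqpq ⇒ qpqqppppqqpq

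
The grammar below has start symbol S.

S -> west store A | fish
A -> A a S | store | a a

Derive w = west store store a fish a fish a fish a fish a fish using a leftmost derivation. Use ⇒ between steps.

S ⇒ west store A ⇒ west store A a S ⇒ west store A a S a S ⇒ west store A a S a S a S ⇒ west store A a S a S a S a S ⇒ west store A a S a S a S a S a S ⇒ west store store a S a S a S a S a S ⇒ west store store a fish a S a S a S a S ⇒ west store store a fish a fish a S a S a S ⇒ west store store a fish a fish a fish a S a S ⇒ west store store a fish a fish a fish a fish a S ⇒ west store store a fish a fish a fish a fish a fish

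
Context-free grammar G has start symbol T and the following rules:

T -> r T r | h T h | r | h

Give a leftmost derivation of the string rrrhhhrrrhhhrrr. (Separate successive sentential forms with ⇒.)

T ⇒ rTr ⇒ rrTrr ⇒ rrrTrrr ⇒ rrrhThrrr ⇒ rrrhhThhrrr ⇒ rrrhhhThhhrrr ⇒ rrrhhhrTrhhhrrr ⇒ rrrhhhrrrhhhrrr

T ⇒ rTr   [T -> r T r]
rTr ⇒ rrTrr   [T -> r T r]
rrTrr ⇒ rrrTrrr   [T -> r T r]
rrrTrrr ⇒ rrrhThrrr   [T -> h T h]
rrrhThrrr ⇒ rrrhhThhrrr   [T -> h T h]
rrrhhThhrrr ⇒ rrrhhhThhhrrr   [T -> h T h]
rrrhhhThhhrrr ⇒ rrrhhhrTrhhhrrr   [T -> r T r]
rrrhhhrTrhhhrrr ⇒ rrrhhhrrrhhhrrr   [T -> r]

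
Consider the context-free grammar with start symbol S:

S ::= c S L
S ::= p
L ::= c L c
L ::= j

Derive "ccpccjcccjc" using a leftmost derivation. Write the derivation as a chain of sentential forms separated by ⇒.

S ⇒ cSL   [S ::= c S L]
cSL ⇒ ccSLL   [S ::= c S L]
ccSLL ⇒ ccpLL   [S ::= p]
ccpLL ⇒ ccpcLcL   [L ::= c L c]
ccpcLcL ⇒ ccpccLccL   [L ::= c L c]
ccpccLccL ⇒ ccpccjccL   [L ::= j]
ccpccjccL ⇒ ccpccjcccLc   [L ::= c L c]
ccpccjcccLc ⇒ ccpccjcccjc   [L ::= j]

S⇒cSL⇒ccSLL⇒ccpLL⇒ccpcLcL⇒ccpccLccL⇒ccpccjccL⇒ccpccjcccLc⇒ccpccjcccjc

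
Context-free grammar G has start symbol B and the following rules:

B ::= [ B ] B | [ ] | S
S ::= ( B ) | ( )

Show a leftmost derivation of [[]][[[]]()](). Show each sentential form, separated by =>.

B => [B]B => [[]]B => [[]][B]B => [[]][[B]B]B => [[]][[[]]B]B => [[]][[[]]S]B => [[]][[[]]()]B => [[]][[[]]()]S => [[]][[[]]()]()

B => [B]B   [B ::= [ B ] B]
[B]B => [[]]B   [B ::= [ ]]
[[]]B => [[]][B]B   [B ::= [ B ] B]
[[]][B]B => [[]][[B]B]B   [B ::= [ B ] B]
[[]][[B]B]B => [[]][[[]]B]B   [B ::= [ ]]
[[]][[[]]B]B => [[]][[[]]S]B   [B ::= S]
[[]][[[]]S]B => [[]][[[]]()]B   [S ::= ( )]
[[]][[[]]()]B => [[]][[[]]()]S   [B ::= S]
[[]][[[]]()]S => [[]][[[]]()]()   [S ::= ( )]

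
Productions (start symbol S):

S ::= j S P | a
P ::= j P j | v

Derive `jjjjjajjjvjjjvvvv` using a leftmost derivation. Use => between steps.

S => jSP   [S ::= j S P]
jSP => jjSPP   [S ::= j S P]
jjSPP => jjjSPPP   [S ::= j S P]
jjjSPPP => jjjjSPPPP   [S ::= j S P]
jjjjSPPPP => jjjjjSPPPPP   [S ::= j S P]
jjjjjSPPPPP => jjjjjaPPPPP   [S ::= a]
jjjjjaPPPPP => jjjjjajPjPPPP   [P ::= j P j]
jjjjjajPjPPPP => jjjjjajjPjjPPPP   [P ::= j P j]
jjjjjajjPjjPPPP => jjjjjajjjPjjjPPPP   [P ::= j P j]
jjjjjajjjPjjjPPPP => jjjjjajjjvjjjPPPP   [P ::= v]
jjjjjajjjvjjjPPPP => jjjjjajjjvjjjvPPP   [P ::= v]
jjjjjajjjvjjjvPPP => jjjjjajjjvjjjvvPP   [P ::= v]
jjjjjajjjvjjjvvPP => jjjjjajjjvjjjvvvP   [P ::= v]
jjjjjajjjvjjjvvvP => jjjjjajjjvjjjvvvv   [P ::= v]

S=>jSP=>jjSPP=>jjjSPPP=>jjjjSPPPP=>jjjjjSPPPPP=>jjjjjaPPPPP=>jjjjjajPjPPPP=>jjjjjajjPjjPPPP=>jjjjjajjjPjjjPPPP=>jjjjjajjjvjjjPPPP=>jjjjjajjjvjjjvPPP=>jjjjjajjjvjjjvvPP=>jjjjjajjjvjjjvvvP=>jjjjjajjjvjjjvvvv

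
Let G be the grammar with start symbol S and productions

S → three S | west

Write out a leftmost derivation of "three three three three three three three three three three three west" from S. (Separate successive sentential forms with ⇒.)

S ⇒ three S ⇒ three three S ⇒ three three three S ⇒ three three three three S ⇒ three three three three three S ⇒ three three three three three three S ⇒ three three three three three three three S ⇒ three three three three three three three three S ⇒ three three three three three three three three three S ⇒ three three three three three three three three three three S ⇒ three three three three three three three three three three three S ⇒ three three three three three three three three three three three west

S ⇒ three S   [S → three S]
three S ⇒ three three S   [S → three S]
three three S ⇒ three three three S   [S → three S]
three three three S ⇒ three three three three S   [S → three S]
three three three three S ⇒ three three three three three S   [S → three S]
three three three three three S ⇒ three three three three three three S   [S → three S]
three three three three three three S ⇒ three three three three three three three S   [S → three S]
three three three three three three three S ⇒ three three three three three three three three S   [S → three S]
three three three three three three three three S ⇒ three three three three three three three three three S   [S → three S]
three three three three three three three three three S ⇒ three three three three three three three three three three S   [S → three S]
three three three three three three three three three three S ⇒ three three three three three three three three three three three S   [S → three S]
three three three three three three three three three three three S ⇒ three three three three three three three three three three three west   [S → west]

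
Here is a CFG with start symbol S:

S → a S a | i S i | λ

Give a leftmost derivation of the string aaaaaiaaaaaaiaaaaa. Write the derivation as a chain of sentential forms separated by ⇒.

S ⇒ aSa ⇒ aaSaa ⇒ aaaSaaa ⇒ aaaaSaaaa ⇒ aaaaaSaaaaa ⇒ aaaaaiSiaaaaa ⇒ aaaaaiaSaiaaaaa ⇒ aaaaaiaaSaaiaaaaa ⇒ aaaaaiaaaSaaaiaaaaa ⇒ aaaaaiaaaaaaiaaaaa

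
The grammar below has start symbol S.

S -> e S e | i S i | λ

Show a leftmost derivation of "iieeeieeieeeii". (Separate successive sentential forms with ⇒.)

S ⇒ iSi   [S -> i S i]
iSi ⇒ iiSii   [S -> i S i]
iiSii ⇒ iieSeii   [S -> e S e]
iieSeii ⇒ iieeSeeii   [S -> e S e]
iieeSeeii ⇒ iieeeSeeeii   [S -> e S e]
iieeeSeeeii ⇒ iieeeiSieeeii   [S -> i S i]
iieeeiSieeeii ⇒ iieeeieSeieeeii   [S -> e S e]
iieeeieSeieeeii ⇒ iieeeieeieeeii   [S -> λ]

S ⇒ iSi ⇒ iiSii ⇒ iieSeii ⇒ iieeSeeii ⇒ iieeeSeeeii ⇒ iieeeiSieeeii ⇒ iieeeieSeieeeii ⇒ iieeeieeieeeii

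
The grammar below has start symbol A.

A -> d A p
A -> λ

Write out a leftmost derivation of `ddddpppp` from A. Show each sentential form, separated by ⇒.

A ⇒ dAp   [A -> d A p]
dAp ⇒ ddApp   [A -> d A p]
ddApp ⇒ dddAppp   [A -> d A p]
dddAppp ⇒ ddddApppp   [A -> d A p]
ddddApppp ⇒ ddddpppp   [A -> λ]

A ⇒ dAp ⇒ ddApp ⇒ dddAppp ⇒ ddddApppp ⇒ ddddpppp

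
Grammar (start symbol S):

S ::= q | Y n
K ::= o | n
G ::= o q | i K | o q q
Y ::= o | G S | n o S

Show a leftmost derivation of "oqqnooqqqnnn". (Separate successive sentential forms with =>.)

S => Yn   [S ::= Y n]
Yn => GSn   [Y ::= G S]
GSn => oqqSn   [G ::= o q q]
oqqSn => oqqYnn   [S ::= Y n]
oqqYnn => oqqnoSnn   [Y ::= n o S]
oqqnoSnn => oqqnoYnnn   [S ::= Y n]
oqqnoYnnn => oqqnoGSnnn   [Y ::= G S]
oqqnoGSnnn => oqqnooqqSnnn   [G ::= o q q]
oqqnooqqSnnn => oqqnooqqqnnn   [S ::= q]

S => Yn => GSn => oqqSn => oqqYnn => oqqnoSnn => oqqnoYnnn => oqqnoGSnnn => oqqnooqqSnnn => oqqnooqqqnnn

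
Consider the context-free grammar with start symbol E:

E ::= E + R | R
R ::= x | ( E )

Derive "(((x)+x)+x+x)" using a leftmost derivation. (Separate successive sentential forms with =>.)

E => R   [E ::= R]
R => (E)   [R ::= ( E )]
(E) => (E+R)   [E ::= E + R]
(E+R) => (E+R+R)   [E ::= E + R]
(E+R+R) => (R+R+R)   [E ::= R]
(R+R+R) => ((E)+R+R)   [R ::= ( E )]
((E)+R+R) => ((E+R)+R+R)   [E ::= E + R]
((E+R)+R+R) => ((R+R)+R+R)   [E ::= R]
((R+R)+R+R) => (((E)+R)+R+R)   [R ::= ( E )]
(((E)+R)+R+R) => (((R)+R)+R+R)   [E ::= R]
(((R)+R)+R+R) => (((x)+R)+R+R)   [R ::= x]
(((x)+R)+R+R) => (((x)+x)+R+R)   [R ::= x]
(((x)+x)+R+R) => (((x)+x)+x+R)   [R ::= x]
(((x)+x)+x+R) => (((x)+x)+x+x)   [R ::= x]

E => R => (E) => (E+R) => (E+R+R) => (R+R+R) => ((E)+R+R) => ((E+R)+R+R) => ((R+R)+R+R) => (((E)+R)+R+R) => (((R)+R)+R+R) => (((x)+R)+R+R) => (((x)+x)+R+R) => (((x)+x)+x+R) => (((x)+x)+x+x)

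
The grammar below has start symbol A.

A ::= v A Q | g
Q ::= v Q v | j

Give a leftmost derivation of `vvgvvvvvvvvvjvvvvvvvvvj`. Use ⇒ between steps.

A⇒vAQ⇒vvAQQ⇒vvgQQ⇒vvgvQvQ⇒vvgvvQvvQ⇒vvgvvvQvvvQ⇒vvgvvvvQvvvvQ⇒vvgvvvvvQvvvvvQ⇒vvgvvvvvvQvvvvvvQ⇒vvgvvvvvvvQvvvvvvvQ⇒vvgvvvvvvvvQvvvvvvvvQ⇒vvgvvvvvvvvvQvvvvvvvvvQ⇒vvgvvvvvvvvvjvvvvvvvvvQ⇒vvgvvvvvvvvvjvvvvvvvvvj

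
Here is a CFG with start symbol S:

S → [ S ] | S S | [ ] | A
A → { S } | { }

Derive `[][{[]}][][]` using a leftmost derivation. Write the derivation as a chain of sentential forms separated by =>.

S => SS => SSS => SSSS => []SSS => [][S]SS => [][A]SS => [][{S}]SS => [][{[]}]SS => [][{[]}][]S => [][{[]}][][]

S => SS   [S → S S]
SS => SSS   [S → S S]
SSS => SSSS   [S → S S]
SSSS => []SSS   [S → [ ]]
[]SSS => [][S]SS   [S → [ S ]]
[][S]SS => [][A]SS   [S → A]
[][A]SS => [][{S}]SS   [A → { S }]
[][{S}]SS => [][{[]}]SS   [S → [ ]]
[][{[]}]SS => [][{[]}][]S   [S → [ ]]
[][{[]}][]S => [][{[]}][][]   [S → [ ]]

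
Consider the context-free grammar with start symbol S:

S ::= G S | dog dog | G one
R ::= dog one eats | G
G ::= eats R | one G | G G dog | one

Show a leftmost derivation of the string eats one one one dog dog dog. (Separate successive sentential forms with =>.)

S => G S => eats R S => eats G S => eats one S => eats one G S => eats one G G dog S => eats one one G dog S => eats one one one dog S => eats one one one dog dog dog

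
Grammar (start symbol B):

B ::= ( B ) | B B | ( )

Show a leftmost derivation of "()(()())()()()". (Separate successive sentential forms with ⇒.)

B ⇒ BB   [B ::= B B]
BB ⇒ BBB   [B ::= B B]
BBB ⇒ BBBB   [B ::= B B]
BBBB ⇒ BBBBB   [B ::= B B]
BBBBB ⇒ ()BBBB   [B ::= ( )]
()BBBB ⇒ ()(B)BBB   [B ::= ( B )]
()(B)BBB ⇒ ()(BB)BBB   [B ::= B B]
()(BB)BBB ⇒ ()(()B)BBB   [B ::= ( )]
()(()B)BBB ⇒ ()(()())BBB   [B ::= ( )]
()(()())BBB ⇒ ()(()())()BB   [B ::= ( )]
()(()())()BB ⇒ ()(()())()()B   [B ::= ( )]
()(()())()()B ⇒ ()(()())()()()   [B ::= ( )]

B ⇒ BB ⇒ BBB ⇒ BBBB ⇒ BBBBB ⇒ ()BBBB ⇒ ()(B)BBB ⇒ ()(BB)BBB ⇒ ()(()B)BBB ⇒ ()(()())BBB ⇒ ()(()())()BB ⇒ ()(()())()()B ⇒ ()(()())()()()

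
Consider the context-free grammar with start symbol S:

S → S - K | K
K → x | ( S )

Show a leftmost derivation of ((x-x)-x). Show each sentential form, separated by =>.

S => K   [S → K]
K => (S)   [K → ( S )]
(S) => (S-K)   [S → S - K]
(S-K) => (K-K)   [S → K]
(K-K) => ((S)-K)   [K → ( S )]
((S)-K) => ((S-K)-K)   [S → S - K]
((S-K)-K) => ((K-K)-K)   [S → K]
((K-K)-K) => ((x-K)-K)   [K → x]
((x-K)-K) => ((x-x)-K)   [K → x]
((x-x)-K) => ((x-x)-x)   [K → x]

S => K => (S) => (S-K) => (K-K) => ((S)-K) => ((S-K)-K) => ((K-K)-K) => ((x-K)-K) => ((x-x)-K) => ((x-x)-x)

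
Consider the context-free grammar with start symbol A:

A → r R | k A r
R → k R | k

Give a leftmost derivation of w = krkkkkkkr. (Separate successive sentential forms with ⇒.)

A⇒kAr⇒krRr⇒krkRr⇒krkkRr⇒krkkkRr⇒krkkkkRr⇒krkkkkkRr⇒krkkkkkkr

A ⇒ kAr   [A → k A r]
kAr ⇒ krRr   [A → r R]
krRr ⇒ krkRr   [R → k R]
krkRr ⇒ krkkRr   [R → k R]
krkkRr ⇒ krkkkRr   [R → k R]
krkkkRr ⇒ krkkkkRr   [R → k R]
krkkkkRr ⇒ krkkkkkRr   [R → k R]
krkkkkkRr ⇒ krkkkkkkr   [R → k]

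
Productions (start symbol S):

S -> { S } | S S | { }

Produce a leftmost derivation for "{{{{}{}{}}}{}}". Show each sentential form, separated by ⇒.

S ⇒ {S} ⇒ {SS} ⇒ {{S}S} ⇒ {{{S}}S} ⇒ {{{SS}}S} ⇒ {{{SSS}}S} ⇒ {{{{}SS}}S} ⇒ {{{{}{}S}}S} ⇒ {{{{}{}{}}}S} ⇒ {{{{}{}{}}}{}}

S ⇒ {S}   [S -> { S }]
{S} ⇒ {SS}   [S -> S S]
{SS} ⇒ {{S}S}   [S -> { S }]
{{S}S} ⇒ {{{S}}S}   [S -> { S }]
{{{S}}S} ⇒ {{{SS}}S}   [S -> S S]
{{{SS}}S} ⇒ {{{SSS}}S}   [S -> S S]
{{{SSS}}S} ⇒ {{{{}SS}}S}   [S -> { }]
{{{{}SS}}S} ⇒ {{{{}{}S}}S}   [S -> { }]
{{{{}{}S}}S} ⇒ {{{{}{}{}}}S}   [S -> { }]
{{{{}{}{}}}S} ⇒ {{{{}{}{}}}{}}   [S -> { }]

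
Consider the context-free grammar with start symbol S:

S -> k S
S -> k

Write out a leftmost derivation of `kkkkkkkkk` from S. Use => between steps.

S => kS => kkS => kkkS => kkkkS => kkkkkS => kkkkkkS => kkkkkkkS => kkkkkkkkS => kkkkkkkkk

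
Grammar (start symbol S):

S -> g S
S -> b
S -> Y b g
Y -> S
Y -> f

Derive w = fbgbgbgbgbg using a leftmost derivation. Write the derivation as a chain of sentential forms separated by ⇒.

S ⇒ Ybg   [S -> Y b g]
Ybg ⇒ Sbg   [Y -> S]
Sbg ⇒ Ybgbg   [S -> Y b g]
Ybgbg ⇒ Sbgbg   [Y -> S]
Sbgbg ⇒ Ybgbgbg   [S -> Y b g]
Ybgbgbg ⇒ Sbgbgbg   [Y -> S]
Sbgbgbg ⇒ Ybgbgbgbg   [S -> Y b g]
Ybgbgbgbg ⇒ Sbgbgbgbg   [Y -> S]
Sbgbgbgbg ⇒ Ybgbgbgbgbg   [S -> Y b g]
Ybgbgbgbgbg ⇒ fbgbgbgbgbg   [Y -> f]

S⇒Ybg⇒Sbg⇒Ybgbg⇒Sbgbg⇒Ybgbgbg⇒Sbgbgbg⇒Ybgbgbgbg⇒Sbgbgbgbg⇒Ybgbgbgbgbg⇒fbgbgbgbgbg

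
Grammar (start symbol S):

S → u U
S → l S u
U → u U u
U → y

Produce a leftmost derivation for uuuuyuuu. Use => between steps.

S => uU => uuUu => uuuUuu => uuuuUuuu => uuuuyuuu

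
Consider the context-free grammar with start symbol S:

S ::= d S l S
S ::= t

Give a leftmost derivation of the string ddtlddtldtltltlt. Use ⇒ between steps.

S⇒dSlS⇒ddSlSlS⇒ddtlSlS⇒ddtldSlSlS⇒ddtlddSlSlSlS⇒ddtlddtlSlSlS⇒ddtlddtldSlSlSlS⇒ddtlddtldtlSlSlS⇒ddtlddtldtltlSlS⇒ddtlddtldtltltlS⇒ddtlddtldtltltlt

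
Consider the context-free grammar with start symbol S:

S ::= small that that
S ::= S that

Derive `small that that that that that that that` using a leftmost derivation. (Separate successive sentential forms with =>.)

S => S that   [S ::= S that]
S that => S that that   [S ::= S that]
S that that => S that that that   [S ::= S that]
S that that that => S that that that that   [S ::= S that]
S that that that that => S that that that that that   [S ::= S that]
S that that that that that => small that that that that that that that   [S ::= small that that]

S => S that => S that that => S that that that => S that that that that => S that that that that that => small that that that that that that that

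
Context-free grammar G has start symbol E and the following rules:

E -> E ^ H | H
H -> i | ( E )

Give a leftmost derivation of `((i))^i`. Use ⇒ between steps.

E ⇒ E^H   [E -> E ^ H]
E^H ⇒ H^H   [E -> H]
H^H ⇒ (E)^H   [H -> ( E )]
(E)^H ⇒ (H)^H   [E -> H]
(H)^H ⇒ ((E))^H   [H -> ( E )]
((E))^H ⇒ ((H))^H   [E -> H]
((H))^H ⇒ ((i))^H   [H -> i]
((i))^H ⇒ ((i))^i   [H -> i]

E⇒E^H⇒H^H⇒(E)^H⇒(H)^H⇒((E))^H⇒((H))^H⇒((i))^H⇒((i))^i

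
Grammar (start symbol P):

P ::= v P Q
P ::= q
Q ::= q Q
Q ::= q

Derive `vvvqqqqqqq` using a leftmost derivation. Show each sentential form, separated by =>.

P => vPQ   [P ::= v P Q]
vPQ => vvPQQ   [P ::= v P Q]
vvPQQ => vvvPQQQ   [P ::= v P Q]
vvvPQQQ => vvvqQQQ   [P ::= q]
vvvqQQQ => vvvqqQQ   [Q ::= q]
vvvqqQQ => vvvqqqQQ   [Q ::= q Q]
vvvqqqQQ => vvvqqqqQQ   [Q ::= q Q]
vvvqqqqQQ => vvvqqqqqQQ   [Q ::= q Q]
vvvqqqqqQQ => vvvqqqqqqQ   [Q ::= q]
vvvqqqqqqQ => vvvqqqqqqq   [Q ::= q]

P=>vPQ=>vvPQQ=>vvvPQQQ=>vvvqQQQ=>vvvqqQQ=>vvvqqqQQ=>vvvqqqqQQ=>vvvqqqqqQQ=>vvvqqqqqqQ=>vvvqqqqqqq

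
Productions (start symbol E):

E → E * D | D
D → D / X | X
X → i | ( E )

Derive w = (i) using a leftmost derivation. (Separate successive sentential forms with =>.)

E => D => X => (E) => (D) => (X) => (i)

E => D   [E → D]
D => X   [D → X]
X => (E)   [X → ( E )]
(E) => (D)   [E → D]
(D) => (X)   [D → X]
(X) => (i)   [X → i]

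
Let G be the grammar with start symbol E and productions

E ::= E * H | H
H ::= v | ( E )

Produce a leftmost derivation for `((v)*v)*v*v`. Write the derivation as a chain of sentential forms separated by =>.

E => E*H   [E ::= E * H]
E*H => E*H*H   [E ::= E * H]
E*H*H => H*H*H   [E ::= H]
H*H*H => (E)*H*H   [H ::= ( E )]
(E)*H*H => (E*H)*H*H   [E ::= E * H]
(E*H)*H*H => (H*H)*H*H   [E ::= H]
(H*H)*H*H => ((E)*H)*H*H   [H ::= ( E )]
((E)*H)*H*H => ((H)*H)*H*H   [E ::= H]
((H)*H)*H*H => ((v)*H)*H*H   [H ::= v]
((v)*H)*H*H => ((v)*v)*H*H   [H ::= v]
((v)*v)*H*H => ((v)*v)*v*H   [H ::= v]
((v)*v)*v*H => ((v)*v)*v*v   [H ::= v]

E=>E*H=>E*H*H=>H*H*H=>(E)*H*H=>(E*H)*H*H=>(H*H)*H*H=>((E)*H)*H*H=>((H)*H)*H*H=>((v)*H)*H*H=>((v)*v)*H*H=>((v)*v)*v*H=>((v)*v)*v*v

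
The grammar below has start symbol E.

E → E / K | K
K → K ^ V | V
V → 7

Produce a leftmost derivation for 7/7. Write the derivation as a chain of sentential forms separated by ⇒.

E ⇒ E/K ⇒ K/K ⇒ V/K ⇒ 7/K ⇒ 7/V ⇒ 7/7

E ⇒ E/K   [E → E / K]
E/K ⇒ K/K   [E → K]
K/K ⇒ V/K   [K → V]
V/K ⇒ 7/K   [V → 7]
7/K ⇒ 7/V   [K → V]
7/V ⇒ 7/7   [V → 7]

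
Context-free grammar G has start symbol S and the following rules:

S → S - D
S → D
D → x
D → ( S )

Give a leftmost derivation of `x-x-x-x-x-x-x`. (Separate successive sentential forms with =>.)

S=>S-D=>S-D-D=>S-D-D-D=>S-D-D-D-D=>S-D-D-D-D-D=>S-D-D-D-D-D-D=>D-D-D-D-D-D-D=>x-D-D-D-D-D-D=>x-x-D-D-D-D-D=>x-x-x-D-D-D-D=>x-x-x-x-D-D-D=>x-x-x-x-x-D-D=>x-x-x-x-x-x-D=>x-x-x-x-x-x-x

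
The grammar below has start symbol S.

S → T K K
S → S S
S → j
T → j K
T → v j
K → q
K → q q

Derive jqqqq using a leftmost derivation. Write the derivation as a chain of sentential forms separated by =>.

S => TKK   [S → T K K]
TKK => jKKK   [T → j K]
jKKK => jqKK   [K → q]
jqKK => jqqqK   [K → q q]
jqqqK => jqqqq   [K → q]

S => TKK => jKKK => jqKK => jqqqK => jqqqq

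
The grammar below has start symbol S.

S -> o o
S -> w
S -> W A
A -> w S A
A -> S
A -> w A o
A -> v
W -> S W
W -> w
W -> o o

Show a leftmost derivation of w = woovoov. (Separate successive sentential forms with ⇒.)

S ⇒ WA ⇒ SWA ⇒ WAWA ⇒ SWAWA ⇒ wWAWA ⇒ wooAWA ⇒ woovWA ⇒ woovooA ⇒ woovoov

S ⇒ WA   [S -> W A]
WA ⇒ SWA   [W -> S W]
SWA ⇒ WAWA   [S -> W A]
WAWA ⇒ SWAWA   [W -> S W]
SWAWA ⇒ wWAWA   [S -> w]
wWAWA ⇒ wooAWA   [W -> o o]
wooAWA ⇒ woovWA   [A -> v]
woovWA ⇒ woovooA   [W -> o o]
woovooA ⇒ woovoov   [A -> v]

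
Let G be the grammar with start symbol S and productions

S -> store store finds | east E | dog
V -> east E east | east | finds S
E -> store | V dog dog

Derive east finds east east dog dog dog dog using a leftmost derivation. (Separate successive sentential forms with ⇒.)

S ⇒ east E ⇒ east V dog dog ⇒ east finds S dog dog ⇒ east finds east E dog dog ⇒ east finds east V dog dog dog dog ⇒ east finds east east dog dog dog dog

S ⇒ east E   [S -> east E]
east E ⇒ east V dog dog   [E -> V dog dog]
east V dog dog ⇒ east finds S dog dog   [V -> finds S]
east finds S dog dog ⇒ east finds east E dog dog   [S -> east E]
east finds east E dog dog ⇒ east finds east V dog dog dog dog   [E -> V dog dog]
east finds east V dog dog dog dog ⇒ east finds east east dog dog dog dog   [V -> east]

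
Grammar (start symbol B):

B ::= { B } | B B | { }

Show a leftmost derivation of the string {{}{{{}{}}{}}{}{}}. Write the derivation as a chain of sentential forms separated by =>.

B=>{B}=>{BB}=>{BBB}=>{BBBB}=>{{}BBB}=>{{}{B}BB}=>{{}{BB}BB}=>{{}{{B}B}BB}=>{{}{{BB}B}BB}=>{{}{{{}B}B}BB}=>{{}{{{}{}}B}BB}=>{{}{{{}{}}{}}BB}=>{{}{{{}{}}{}}{}B}=>{{}{{{}{}}{}}{}{}}

B => {B}   [B ::= { B }]
{B} => {BB}   [B ::= B B]
{BB} => {BBB}   [B ::= B B]
{BBB} => {BBBB}   [B ::= B B]
{BBBB} => {{}BBB}   [B ::= { }]
{{}BBB} => {{}{B}BB}   [B ::= { B }]
{{}{B}BB} => {{}{BB}BB}   [B ::= B B]
{{}{BB}BB} => {{}{{B}B}BB}   [B ::= { B }]
{{}{{B}B}BB} => {{}{{BB}B}BB}   [B ::= B B]
{{}{{BB}B}BB} => {{}{{{}B}B}BB}   [B ::= { }]
{{}{{{}B}B}BB} => {{}{{{}{}}B}BB}   [B ::= { }]
{{}{{{}{}}B}BB} => {{}{{{}{}}{}}BB}   [B ::= { }]
{{}{{{}{}}{}}BB} => {{}{{{}{}}{}}{}B}   [B ::= { }]
{{}{{{}{}}{}}{}B} => {{}{{{}{}}{}}{}{}}   [B ::= { }]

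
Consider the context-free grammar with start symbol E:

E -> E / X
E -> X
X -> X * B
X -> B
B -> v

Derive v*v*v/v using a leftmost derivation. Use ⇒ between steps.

E ⇒ E/X   [E -> E / X]
E/X ⇒ X/X   [E -> X]
X/X ⇒ X*B/X   [X -> X * B]
X*B/X ⇒ X*B*B/X   [X -> X * B]
X*B*B/X ⇒ B*B*B/X   [X -> B]
B*B*B/X ⇒ v*B*B/X   [B -> v]
v*B*B/X ⇒ v*v*B/X   [B -> v]
v*v*B/X ⇒ v*v*v/X   [B -> v]
v*v*v/X ⇒ v*v*v/B   [X -> B]
v*v*v/B ⇒ v*v*v/v   [B -> v]

E⇒E/X⇒X/X⇒X*B/X⇒X*B*B/X⇒B*B*B/X⇒v*B*B/X⇒v*v*B/X⇒v*v*v/X⇒v*v*v/B⇒v*v*v/v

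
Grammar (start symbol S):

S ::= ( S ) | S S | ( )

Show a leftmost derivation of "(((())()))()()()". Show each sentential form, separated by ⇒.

S ⇒ SS ⇒ SSS ⇒ SSSS ⇒ (S)SSS ⇒ ((S))SSS ⇒ ((SS))SSS ⇒ (((S)S))SSS ⇒ (((())S))SSS ⇒ (((())()))SSS ⇒ (((())()))()SS ⇒ (((())()))()()S ⇒ (((())()))()()()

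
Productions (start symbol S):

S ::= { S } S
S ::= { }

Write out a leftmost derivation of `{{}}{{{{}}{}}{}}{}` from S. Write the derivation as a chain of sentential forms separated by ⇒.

S ⇒ {S}S ⇒ {{}}S ⇒ {{}}{S}S ⇒ {{}}{{S}S}S ⇒ {{}}{{{S}S}S}S ⇒ {{}}{{{{}}S}S}S ⇒ {{}}{{{{}}{}}S}S ⇒ {{}}{{{{}}{}}{}}S ⇒ {{}}{{{{}}{}}{}}{}

S ⇒ {S}S   [S ::= { S } S]
{S}S ⇒ {{}}S   [S ::= { }]
{{}}S ⇒ {{}}{S}S   [S ::= { S } S]
{{}}{S}S ⇒ {{}}{{S}S}S   [S ::= { S } S]
{{}}{{S}S}S ⇒ {{}}{{{S}S}S}S   [S ::= { S } S]
{{}}{{{S}S}S}S ⇒ {{}}{{{{}}S}S}S   [S ::= { }]
{{}}{{{{}}S}S}S ⇒ {{}}{{{{}}{}}S}S   [S ::= { }]
{{}}{{{{}}{}}S}S ⇒ {{}}{{{{}}{}}{}}S   [S ::= { }]
{{}}{{{{}}{}}{}}S ⇒ {{}}{{{{}}{}}{}}{}   [S ::= { }]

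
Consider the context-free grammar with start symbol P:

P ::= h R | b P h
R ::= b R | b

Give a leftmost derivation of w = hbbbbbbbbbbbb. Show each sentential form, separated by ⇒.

P ⇒ hR ⇒ hbR ⇒ hbbR ⇒ hbbbR ⇒ hbbbbR ⇒ hbbbbbR ⇒ hbbbbbbR ⇒ hbbbbbbbR ⇒ hbbbbbbbbR ⇒ hbbbbbbbbbR ⇒ hbbbbbbbbbbR ⇒ hbbbbbbbbbbbR ⇒ hbbbbbbbbbbbb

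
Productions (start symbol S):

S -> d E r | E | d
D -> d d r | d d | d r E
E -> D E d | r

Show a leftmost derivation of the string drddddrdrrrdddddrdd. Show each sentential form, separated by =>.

S => E   [S -> E]
E => DEd   [E -> D E d]
DEd => drEEd   [D -> d r E]
drEEd => drDEdEd   [E -> D E d]
drDEdEd => drddEdEd   [D -> d d]
drddEdEd => drddDEddEd   [E -> D E d]
drddDEddEd => drddddrEddEd   [D -> d d r]
drddddrEddEd => drddddrDEdddEd   [E -> D E d]
drddddrDEdddEd => drddddrdrEEdddEd   [D -> d r E]
drddddrdrEEdddEd => drddddrdrrEdddEd   [E -> r]
drddddrdrrEdddEd => drddddrdrrrdddEd   [E -> r]
drddddrdrrrdddEd => drddddrdrrrdddDEdd   [E -> D E d]
drddddrdrrrdddDEdd => drddddrdrrrdddddEdd   [D -> d d]
drddddrdrrrdddddEdd => drddddrdrrrdddddrdd   [E -> r]

S=>E=>DEd=>drEEd=>drDEdEd=>drddEdEd=>drddDEddEd=>drddddrEddEd=>drddddrDEdddEd=>drddddrdrEEdddEd=>drddddrdrrEdddEd=>drddddrdrrrdddEd=>drddddrdrrrdddDEdd=>drddddrdrrrdddddEdd=>drddddrdrrrdddddrdd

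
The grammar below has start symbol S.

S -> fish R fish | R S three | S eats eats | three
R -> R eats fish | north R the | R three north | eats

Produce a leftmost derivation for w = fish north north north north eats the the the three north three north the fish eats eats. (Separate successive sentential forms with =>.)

S => S eats eats   [S -> S eats eats]
S eats eats => fish R fish eats eats   [S -> fish R fish]
fish R fish eats eats => fish north R the fish eats eats   [R -> north R the]
fish north R the fish eats eats => fish north R three north the fish eats eats   [R -> R three north]
fish north R three north the fish eats eats => fish north R three north three north the fish eats eats   [R -> R three north]
fish north R three north three north the fish eats eats => fish north north R the three north three north the fish eats eats   [R -> north R the]
fish north north R the three north three north the fish eats eats => fish north north north R the the three north three north the fish eats eats   [R -> north R the]
fish north north north R the the three north three north the fish eats eats => fish north north north north R the the the three north three north the fish eats eats   [R -> north R the]
fish north north north north R the the the three north three north the fish eats eats => fish north north north north eats the the the three north three north the fish eats eats   [R -> eats]

S => S eats eats => fish R fish eats eats => fish north R the fish eats eats => fish north R three north the fish eats eats => fish north R three north three north the fish eats eats => fish north north R the three north three north the fish eats eats => fish north north north R the the three north three north the fish eats eats => fish north north north north R the the the three north three north the fish eats eats => fish north north north north eats the the the three north three north the fish eats eats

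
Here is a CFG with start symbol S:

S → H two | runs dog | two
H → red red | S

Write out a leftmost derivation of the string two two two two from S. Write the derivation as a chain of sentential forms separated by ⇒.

S ⇒ H two ⇒ S two ⇒ H two two ⇒ S two two ⇒ H two two two ⇒ S two two two ⇒ two two two two

S ⇒ H two   [S → H two]
H two ⇒ S two   [H → S]
S two ⇒ H two two   [S → H two]
H two two ⇒ S two two   [H → S]
S two two ⇒ H two two two   [S → H two]
H two two two ⇒ S two two two   [H → S]
S two two two ⇒ two two two two   [S → two]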